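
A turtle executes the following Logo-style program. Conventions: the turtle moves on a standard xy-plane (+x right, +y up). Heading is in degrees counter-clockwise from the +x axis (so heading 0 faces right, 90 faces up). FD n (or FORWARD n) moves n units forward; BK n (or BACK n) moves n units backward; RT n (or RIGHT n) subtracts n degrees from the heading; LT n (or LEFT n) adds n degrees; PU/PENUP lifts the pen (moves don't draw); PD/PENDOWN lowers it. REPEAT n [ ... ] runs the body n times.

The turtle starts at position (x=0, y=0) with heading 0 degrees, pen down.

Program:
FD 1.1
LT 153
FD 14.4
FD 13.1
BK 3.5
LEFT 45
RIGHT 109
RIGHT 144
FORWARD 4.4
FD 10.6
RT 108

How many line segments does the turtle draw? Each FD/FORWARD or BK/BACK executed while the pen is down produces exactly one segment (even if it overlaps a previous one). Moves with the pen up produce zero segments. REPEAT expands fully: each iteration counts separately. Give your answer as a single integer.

Answer: 6

Derivation:
Executing turtle program step by step:
Start: pos=(0,0), heading=0, pen down
FD 1.1: (0,0) -> (1.1,0) [heading=0, draw]
LT 153: heading 0 -> 153
FD 14.4: (1.1,0) -> (-11.73,6.537) [heading=153, draw]
FD 13.1: (-11.73,6.537) -> (-23.403,12.485) [heading=153, draw]
BK 3.5: (-23.403,12.485) -> (-20.284,10.896) [heading=153, draw]
LT 45: heading 153 -> 198
RT 109: heading 198 -> 89
RT 144: heading 89 -> 305
FD 4.4: (-20.284,10.896) -> (-17.76,7.292) [heading=305, draw]
FD 10.6: (-17.76,7.292) -> (-11.681,-1.392) [heading=305, draw]
RT 108: heading 305 -> 197
Final: pos=(-11.681,-1.392), heading=197, 6 segment(s) drawn
Segments drawn: 6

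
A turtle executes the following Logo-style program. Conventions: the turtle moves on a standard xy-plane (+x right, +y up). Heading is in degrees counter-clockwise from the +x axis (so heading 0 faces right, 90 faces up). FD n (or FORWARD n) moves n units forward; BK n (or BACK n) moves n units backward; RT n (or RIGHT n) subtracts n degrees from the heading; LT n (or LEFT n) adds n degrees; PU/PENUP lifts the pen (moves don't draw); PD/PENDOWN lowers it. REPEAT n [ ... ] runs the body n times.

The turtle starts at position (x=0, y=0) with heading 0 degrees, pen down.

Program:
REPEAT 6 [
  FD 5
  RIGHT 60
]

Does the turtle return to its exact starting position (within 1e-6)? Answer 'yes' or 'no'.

Answer: yes

Derivation:
Executing turtle program step by step:
Start: pos=(0,0), heading=0, pen down
REPEAT 6 [
  -- iteration 1/6 --
  FD 5: (0,0) -> (5,0) [heading=0, draw]
  RT 60: heading 0 -> 300
  -- iteration 2/6 --
  FD 5: (5,0) -> (7.5,-4.33) [heading=300, draw]
  RT 60: heading 300 -> 240
  -- iteration 3/6 --
  FD 5: (7.5,-4.33) -> (5,-8.66) [heading=240, draw]
  RT 60: heading 240 -> 180
  -- iteration 4/6 --
  FD 5: (5,-8.66) -> (0,-8.66) [heading=180, draw]
  RT 60: heading 180 -> 120
  -- iteration 5/6 --
  FD 5: (0,-8.66) -> (-2.5,-4.33) [heading=120, draw]
  RT 60: heading 120 -> 60
  -- iteration 6/6 --
  FD 5: (-2.5,-4.33) -> (0,0) [heading=60, draw]
  RT 60: heading 60 -> 0
]
Final: pos=(0,0), heading=0, 6 segment(s) drawn

Start position: (0, 0)
Final position: (0, 0)
Distance = 0; < 1e-6 -> CLOSED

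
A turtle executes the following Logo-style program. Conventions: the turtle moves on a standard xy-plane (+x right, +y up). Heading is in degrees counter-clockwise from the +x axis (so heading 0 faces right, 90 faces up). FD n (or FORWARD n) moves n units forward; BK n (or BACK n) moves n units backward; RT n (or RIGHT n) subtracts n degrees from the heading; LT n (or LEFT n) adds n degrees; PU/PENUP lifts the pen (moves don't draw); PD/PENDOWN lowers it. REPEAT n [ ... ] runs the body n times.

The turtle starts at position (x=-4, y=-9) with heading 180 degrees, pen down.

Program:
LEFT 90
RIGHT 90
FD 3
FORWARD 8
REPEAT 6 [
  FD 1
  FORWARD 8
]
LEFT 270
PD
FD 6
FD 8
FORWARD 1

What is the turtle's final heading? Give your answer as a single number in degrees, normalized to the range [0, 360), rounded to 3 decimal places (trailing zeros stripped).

Executing turtle program step by step:
Start: pos=(-4,-9), heading=180, pen down
LT 90: heading 180 -> 270
RT 90: heading 270 -> 180
FD 3: (-4,-9) -> (-7,-9) [heading=180, draw]
FD 8: (-7,-9) -> (-15,-9) [heading=180, draw]
REPEAT 6 [
  -- iteration 1/6 --
  FD 1: (-15,-9) -> (-16,-9) [heading=180, draw]
  FD 8: (-16,-9) -> (-24,-9) [heading=180, draw]
  -- iteration 2/6 --
  FD 1: (-24,-9) -> (-25,-9) [heading=180, draw]
  FD 8: (-25,-9) -> (-33,-9) [heading=180, draw]
  -- iteration 3/6 --
  FD 1: (-33,-9) -> (-34,-9) [heading=180, draw]
  FD 8: (-34,-9) -> (-42,-9) [heading=180, draw]
  -- iteration 4/6 --
  FD 1: (-42,-9) -> (-43,-9) [heading=180, draw]
  FD 8: (-43,-9) -> (-51,-9) [heading=180, draw]
  -- iteration 5/6 --
  FD 1: (-51,-9) -> (-52,-9) [heading=180, draw]
  FD 8: (-52,-9) -> (-60,-9) [heading=180, draw]
  -- iteration 6/6 --
  FD 1: (-60,-9) -> (-61,-9) [heading=180, draw]
  FD 8: (-61,-9) -> (-69,-9) [heading=180, draw]
]
LT 270: heading 180 -> 90
PD: pen down
FD 6: (-69,-9) -> (-69,-3) [heading=90, draw]
FD 8: (-69,-3) -> (-69,5) [heading=90, draw]
FD 1: (-69,5) -> (-69,6) [heading=90, draw]
Final: pos=(-69,6), heading=90, 17 segment(s) drawn

Answer: 90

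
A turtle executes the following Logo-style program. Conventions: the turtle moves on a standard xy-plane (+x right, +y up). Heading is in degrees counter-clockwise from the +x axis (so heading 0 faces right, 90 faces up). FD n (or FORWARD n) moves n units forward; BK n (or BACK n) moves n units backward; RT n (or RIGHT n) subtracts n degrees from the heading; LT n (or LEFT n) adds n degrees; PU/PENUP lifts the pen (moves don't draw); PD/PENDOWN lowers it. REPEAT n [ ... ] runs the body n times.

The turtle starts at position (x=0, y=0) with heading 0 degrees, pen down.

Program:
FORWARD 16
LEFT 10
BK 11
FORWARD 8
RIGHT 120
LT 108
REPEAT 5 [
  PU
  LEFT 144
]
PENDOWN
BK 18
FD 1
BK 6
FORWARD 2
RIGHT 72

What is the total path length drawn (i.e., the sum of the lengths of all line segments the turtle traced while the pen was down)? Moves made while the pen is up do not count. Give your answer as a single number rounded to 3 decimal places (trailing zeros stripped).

Executing turtle program step by step:
Start: pos=(0,0), heading=0, pen down
FD 16: (0,0) -> (16,0) [heading=0, draw]
LT 10: heading 0 -> 10
BK 11: (16,0) -> (5.167,-1.91) [heading=10, draw]
FD 8: (5.167,-1.91) -> (13.046,-0.521) [heading=10, draw]
RT 120: heading 10 -> 250
LT 108: heading 250 -> 358
REPEAT 5 [
  -- iteration 1/5 --
  PU: pen up
  LT 144: heading 358 -> 142
  -- iteration 2/5 --
  PU: pen up
  LT 144: heading 142 -> 286
  -- iteration 3/5 --
  PU: pen up
  LT 144: heading 286 -> 70
  -- iteration 4/5 --
  PU: pen up
  LT 144: heading 70 -> 214
  -- iteration 5/5 --
  PU: pen up
  LT 144: heading 214 -> 358
]
PD: pen down
BK 18: (13.046,-0.521) -> (-4.943,0.107) [heading=358, draw]
FD 1: (-4.943,0.107) -> (-3.944,0.072) [heading=358, draw]
BK 6: (-3.944,0.072) -> (-9.94,0.282) [heading=358, draw]
FD 2: (-9.94,0.282) -> (-7.942,0.212) [heading=358, draw]
RT 72: heading 358 -> 286
Final: pos=(-7.942,0.212), heading=286, 7 segment(s) drawn

Segment lengths:
  seg 1: (0,0) -> (16,0), length = 16
  seg 2: (16,0) -> (5.167,-1.91), length = 11
  seg 3: (5.167,-1.91) -> (13.046,-0.521), length = 8
  seg 4: (13.046,-0.521) -> (-4.943,0.107), length = 18
  seg 5: (-4.943,0.107) -> (-3.944,0.072), length = 1
  seg 6: (-3.944,0.072) -> (-9.94,0.282), length = 6
  seg 7: (-9.94,0.282) -> (-7.942,0.212), length = 2
Total = 62

Answer: 62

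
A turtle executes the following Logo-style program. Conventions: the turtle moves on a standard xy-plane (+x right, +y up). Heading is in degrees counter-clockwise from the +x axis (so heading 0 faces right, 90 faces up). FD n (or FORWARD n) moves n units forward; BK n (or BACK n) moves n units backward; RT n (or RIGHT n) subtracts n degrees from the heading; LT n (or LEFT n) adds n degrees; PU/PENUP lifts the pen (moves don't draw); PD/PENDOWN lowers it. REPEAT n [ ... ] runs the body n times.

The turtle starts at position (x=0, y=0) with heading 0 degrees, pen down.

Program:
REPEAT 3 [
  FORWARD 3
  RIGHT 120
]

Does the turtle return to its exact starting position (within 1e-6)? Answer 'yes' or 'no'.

Answer: yes

Derivation:
Executing turtle program step by step:
Start: pos=(0,0), heading=0, pen down
REPEAT 3 [
  -- iteration 1/3 --
  FD 3: (0,0) -> (3,0) [heading=0, draw]
  RT 120: heading 0 -> 240
  -- iteration 2/3 --
  FD 3: (3,0) -> (1.5,-2.598) [heading=240, draw]
  RT 120: heading 240 -> 120
  -- iteration 3/3 --
  FD 3: (1.5,-2.598) -> (0,0) [heading=120, draw]
  RT 120: heading 120 -> 0
]
Final: pos=(0,0), heading=0, 3 segment(s) drawn

Start position: (0, 0)
Final position: (0, 0)
Distance = 0; < 1e-6 -> CLOSED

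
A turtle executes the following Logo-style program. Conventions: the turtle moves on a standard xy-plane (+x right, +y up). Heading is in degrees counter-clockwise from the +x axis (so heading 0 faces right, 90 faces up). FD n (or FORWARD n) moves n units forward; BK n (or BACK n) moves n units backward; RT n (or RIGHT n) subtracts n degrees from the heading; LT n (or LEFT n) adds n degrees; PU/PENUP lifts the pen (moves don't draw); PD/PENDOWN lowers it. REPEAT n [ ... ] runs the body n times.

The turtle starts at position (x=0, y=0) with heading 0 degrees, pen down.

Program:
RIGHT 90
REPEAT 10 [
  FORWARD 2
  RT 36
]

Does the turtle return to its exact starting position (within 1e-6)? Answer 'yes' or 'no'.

Answer: yes

Derivation:
Executing turtle program step by step:
Start: pos=(0,0), heading=0, pen down
RT 90: heading 0 -> 270
REPEAT 10 [
  -- iteration 1/10 --
  FD 2: (0,0) -> (0,-2) [heading=270, draw]
  RT 36: heading 270 -> 234
  -- iteration 2/10 --
  FD 2: (0,-2) -> (-1.176,-3.618) [heading=234, draw]
  RT 36: heading 234 -> 198
  -- iteration 3/10 --
  FD 2: (-1.176,-3.618) -> (-3.078,-4.236) [heading=198, draw]
  RT 36: heading 198 -> 162
  -- iteration 4/10 --
  FD 2: (-3.078,-4.236) -> (-4.98,-3.618) [heading=162, draw]
  RT 36: heading 162 -> 126
  -- iteration 5/10 --
  FD 2: (-4.98,-3.618) -> (-6.155,-2) [heading=126, draw]
  RT 36: heading 126 -> 90
  -- iteration 6/10 --
  FD 2: (-6.155,-2) -> (-6.155,0) [heading=90, draw]
  RT 36: heading 90 -> 54
  -- iteration 7/10 --
  FD 2: (-6.155,0) -> (-4.98,1.618) [heading=54, draw]
  RT 36: heading 54 -> 18
  -- iteration 8/10 --
  FD 2: (-4.98,1.618) -> (-3.078,2.236) [heading=18, draw]
  RT 36: heading 18 -> 342
  -- iteration 9/10 --
  FD 2: (-3.078,2.236) -> (-1.176,1.618) [heading=342, draw]
  RT 36: heading 342 -> 306
  -- iteration 10/10 --
  FD 2: (-1.176,1.618) -> (0,0) [heading=306, draw]
  RT 36: heading 306 -> 270
]
Final: pos=(0,0), heading=270, 10 segment(s) drawn

Start position: (0, 0)
Final position: (0, 0)
Distance = 0; < 1e-6 -> CLOSED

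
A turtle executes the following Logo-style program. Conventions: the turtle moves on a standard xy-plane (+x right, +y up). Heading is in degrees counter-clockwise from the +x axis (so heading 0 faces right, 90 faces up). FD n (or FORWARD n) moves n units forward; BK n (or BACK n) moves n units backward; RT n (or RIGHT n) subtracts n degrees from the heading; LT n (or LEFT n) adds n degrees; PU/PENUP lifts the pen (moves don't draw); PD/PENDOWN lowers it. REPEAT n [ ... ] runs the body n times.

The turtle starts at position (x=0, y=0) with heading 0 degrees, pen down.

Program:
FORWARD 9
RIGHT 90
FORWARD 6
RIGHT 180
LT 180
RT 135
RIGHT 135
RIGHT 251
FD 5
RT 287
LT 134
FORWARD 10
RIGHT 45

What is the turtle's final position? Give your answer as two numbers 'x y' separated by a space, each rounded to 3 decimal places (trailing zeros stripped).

Answer: 14.566 -8.219

Derivation:
Executing turtle program step by step:
Start: pos=(0,0), heading=0, pen down
FD 9: (0,0) -> (9,0) [heading=0, draw]
RT 90: heading 0 -> 270
FD 6: (9,0) -> (9,-6) [heading=270, draw]
RT 180: heading 270 -> 90
LT 180: heading 90 -> 270
RT 135: heading 270 -> 135
RT 135: heading 135 -> 0
RT 251: heading 0 -> 109
FD 5: (9,-6) -> (7.372,-1.272) [heading=109, draw]
RT 287: heading 109 -> 182
LT 134: heading 182 -> 316
FD 10: (7.372,-1.272) -> (14.566,-8.219) [heading=316, draw]
RT 45: heading 316 -> 271
Final: pos=(14.566,-8.219), heading=271, 4 segment(s) drawn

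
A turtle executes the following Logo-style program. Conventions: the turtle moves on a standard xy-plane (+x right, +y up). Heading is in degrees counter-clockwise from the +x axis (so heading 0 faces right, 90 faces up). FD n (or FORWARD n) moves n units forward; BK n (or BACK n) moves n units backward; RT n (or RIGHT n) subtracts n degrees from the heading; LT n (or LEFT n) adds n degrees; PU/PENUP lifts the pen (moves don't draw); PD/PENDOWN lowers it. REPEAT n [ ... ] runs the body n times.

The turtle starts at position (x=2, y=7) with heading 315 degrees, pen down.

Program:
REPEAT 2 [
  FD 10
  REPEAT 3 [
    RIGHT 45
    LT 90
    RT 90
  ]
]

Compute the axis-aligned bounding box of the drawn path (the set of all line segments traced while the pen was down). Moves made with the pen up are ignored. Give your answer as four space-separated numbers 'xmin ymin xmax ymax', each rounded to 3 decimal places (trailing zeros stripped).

Answer: -0.929 -0.071 9.071 7

Derivation:
Executing turtle program step by step:
Start: pos=(2,7), heading=315, pen down
REPEAT 2 [
  -- iteration 1/2 --
  FD 10: (2,7) -> (9.071,-0.071) [heading=315, draw]
  REPEAT 3 [
    -- iteration 1/3 --
    RT 45: heading 315 -> 270
    LT 90: heading 270 -> 0
    RT 90: heading 0 -> 270
    -- iteration 2/3 --
    RT 45: heading 270 -> 225
    LT 90: heading 225 -> 315
    RT 90: heading 315 -> 225
    -- iteration 3/3 --
    RT 45: heading 225 -> 180
    LT 90: heading 180 -> 270
    RT 90: heading 270 -> 180
  ]
  -- iteration 2/2 --
  FD 10: (9.071,-0.071) -> (-0.929,-0.071) [heading=180, draw]
  REPEAT 3 [
    -- iteration 1/3 --
    RT 45: heading 180 -> 135
    LT 90: heading 135 -> 225
    RT 90: heading 225 -> 135
    -- iteration 2/3 --
    RT 45: heading 135 -> 90
    LT 90: heading 90 -> 180
    RT 90: heading 180 -> 90
    -- iteration 3/3 --
    RT 45: heading 90 -> 45
    LT 90: heading 45 -> 135
    RT 90: heading 135 -> 45
  ]
]
Final: pos=(-0.929,-0.071), heading=45, 2 segment(s) drawn

Segment endpoints: x in {-0.929, 2, 9.071}, y in {-0.071, -0.071, 7}
xmin=-0.929, ymin=-0.071, xmax=9.071, ymax=7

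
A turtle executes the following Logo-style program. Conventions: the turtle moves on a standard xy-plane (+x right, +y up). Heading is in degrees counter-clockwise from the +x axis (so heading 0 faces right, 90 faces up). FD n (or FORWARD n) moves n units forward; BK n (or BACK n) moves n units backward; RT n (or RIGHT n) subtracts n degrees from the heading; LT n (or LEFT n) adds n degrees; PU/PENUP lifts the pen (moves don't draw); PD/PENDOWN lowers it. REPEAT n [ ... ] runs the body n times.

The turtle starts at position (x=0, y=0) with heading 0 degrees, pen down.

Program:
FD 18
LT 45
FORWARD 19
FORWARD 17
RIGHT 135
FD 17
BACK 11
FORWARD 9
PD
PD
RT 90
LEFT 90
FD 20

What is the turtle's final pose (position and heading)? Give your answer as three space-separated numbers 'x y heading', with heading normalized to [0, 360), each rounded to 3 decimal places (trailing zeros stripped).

Executing turtle program step by step:
Start: pos=(0,0), heading=0, pen down
FD 18: (0,0) -> (18,0) [heading=0, draw]
LT 45: heading 0 -> 45
FD 19: (18,0) -> (31.435,13.435) [heading=45, draw]
FD 17: (31.435,13.435) -> (43.456,25.456) [heading=45, draw]
RT 135: heading 45 -> 270
FD 17: (43.456,25.456) -> (43.456,8.456) [heading=270, draw]
BK 11: (43.456,8.456) -> (43.456,19.456) [heading=270, draw]
FD 9: (43.456,19.456) -> (43.456,10.456) [heading=270, draw]
PD: pen down
PD: pen down
RT 90: heading 270 -> 180
LT 90: heading 180 -> 270
FD 20: (43.456,10.456) -> (43.456,-9.544) [heading=270, draw]
Final: pos=(43.456,-9.544), heading=270, 7 segment(s) drawn

Answer: 43.456 -9.544 270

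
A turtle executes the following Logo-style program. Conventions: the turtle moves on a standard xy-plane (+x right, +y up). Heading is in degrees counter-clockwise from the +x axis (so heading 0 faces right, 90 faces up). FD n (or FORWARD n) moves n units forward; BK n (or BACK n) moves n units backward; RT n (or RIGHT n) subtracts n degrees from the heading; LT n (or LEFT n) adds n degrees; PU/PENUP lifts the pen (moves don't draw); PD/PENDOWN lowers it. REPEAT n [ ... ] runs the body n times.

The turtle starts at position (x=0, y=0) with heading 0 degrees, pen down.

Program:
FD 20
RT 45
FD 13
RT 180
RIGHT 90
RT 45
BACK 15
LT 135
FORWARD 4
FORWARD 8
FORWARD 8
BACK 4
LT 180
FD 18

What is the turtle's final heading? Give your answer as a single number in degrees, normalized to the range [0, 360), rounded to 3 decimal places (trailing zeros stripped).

Answer: 315

Derivation:
Executing turtle program step by step:
Start: pos=(0,0), heading=0, pen down
FD 20: (0,0) -> (20,0) [heading=0, draw]
RT 45: heading 0 -> 315
FD 13: (20,0) -> (29.192,-9.192) [heading=315, draw]
RT 180: heading 315 -> 135
RT 90: heading 135 -> 45
RT 45: heading 45 -> 0
BK 15: (29.192,-9.192) -> (14.192,-9.192) [heading=0, draw]
LT 135: heading 0 -> 135
FD 4: (14.192,-9.192) -> (11.364,-6.364) [heading=135, draw]
FD 8: (11.364,-6.364) -> (5.707,-0.707) [heading=135, draw]
FD 8: (5.707,-0.707) -> (0.05,4.95) [heading=135, draw]
BK 4: (0.05,4.95) -> (2.879,2.121) [heading=135, draw]
LT 180: heading 135 -> 315
FD 18: (2.879,2.121) -> (15.607,-10.607) [heading=315, draw]
Final: pos=(15.607,-10.607), heading=315, 8 segment(s) drawn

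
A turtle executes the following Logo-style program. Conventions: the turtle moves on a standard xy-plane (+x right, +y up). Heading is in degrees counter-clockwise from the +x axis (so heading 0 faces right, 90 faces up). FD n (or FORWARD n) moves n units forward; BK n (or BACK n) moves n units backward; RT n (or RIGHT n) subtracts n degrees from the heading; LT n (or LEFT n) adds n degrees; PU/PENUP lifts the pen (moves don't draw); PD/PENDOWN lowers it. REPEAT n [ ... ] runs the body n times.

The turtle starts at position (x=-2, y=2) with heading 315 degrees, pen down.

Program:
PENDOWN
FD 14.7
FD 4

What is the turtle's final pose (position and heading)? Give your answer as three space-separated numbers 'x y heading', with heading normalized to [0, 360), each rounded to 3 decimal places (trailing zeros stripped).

Executing turtle program step by step:
Start: pos=(-2,2), heading=315, pen down
PD: pen down
FD 14.7: (-2,2) -> (8.394,-8.394) [heading=315, draw]
FD 4: (8.394,-8.394) -> (11.223,-11.223) [heading=315, draw]
Final: pos=(11.223,-11.223), heading=315, 2 segment(s) drawn

Answer: 11.223 -11.223 315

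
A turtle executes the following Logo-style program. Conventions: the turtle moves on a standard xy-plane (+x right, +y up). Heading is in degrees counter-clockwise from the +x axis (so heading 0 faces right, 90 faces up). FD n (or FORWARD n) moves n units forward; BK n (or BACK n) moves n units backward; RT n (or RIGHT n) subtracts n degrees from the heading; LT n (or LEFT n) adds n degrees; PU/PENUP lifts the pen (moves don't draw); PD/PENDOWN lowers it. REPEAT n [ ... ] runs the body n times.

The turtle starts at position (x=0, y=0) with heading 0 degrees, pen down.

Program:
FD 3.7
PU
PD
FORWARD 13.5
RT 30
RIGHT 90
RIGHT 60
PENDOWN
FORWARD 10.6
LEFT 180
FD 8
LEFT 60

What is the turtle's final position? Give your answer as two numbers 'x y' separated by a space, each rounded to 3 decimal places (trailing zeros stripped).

Executing turtle program step by step:
Start: pos=(0,0), heading=0, pen down
FD 3.7: (0,0) -> (3.7,0) [heading=0, draw]
PU: pen up
PD: pen down
FD 13.5: (3.7,0) -> (17.2,0) [heading=0, draw]
RT 30: heading 0 -> 330
RT 90: heading 330 -> 240
RT 60: heading 240 -> 180
PD: pen down
FD 10.6: (17.2,0) -> (6.6,0) [heading=180, draw]
LT 180: heading 180 -> 0
FD 8: (6.6,0) -> (14.6,0) [heading=0, draw]
LT 60: heading 0 -> 60
Final: pos=(14.6,0), heading=60, 4 segment(s) drawn

Answer: 14.6 0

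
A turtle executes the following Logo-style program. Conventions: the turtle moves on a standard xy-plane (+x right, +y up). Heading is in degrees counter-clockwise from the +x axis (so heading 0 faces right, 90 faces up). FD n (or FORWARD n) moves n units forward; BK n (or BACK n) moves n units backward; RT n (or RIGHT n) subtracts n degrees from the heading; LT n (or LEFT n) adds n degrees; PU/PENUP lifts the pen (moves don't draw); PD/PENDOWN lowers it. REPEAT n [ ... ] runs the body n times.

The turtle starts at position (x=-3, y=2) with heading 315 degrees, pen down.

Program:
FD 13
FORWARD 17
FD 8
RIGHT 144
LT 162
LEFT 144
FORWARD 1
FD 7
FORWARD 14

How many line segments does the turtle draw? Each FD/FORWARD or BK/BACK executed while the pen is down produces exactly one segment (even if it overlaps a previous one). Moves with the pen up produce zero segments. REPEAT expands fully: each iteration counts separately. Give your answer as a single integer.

Answer: 6

Derivation:
Executing turtle program step by step:
Start: pos=(-3,2), heading=315, pen down
FD 13: (-3,2) -> (6.192,-7.192) [heading=315, draw]
FD 17: (6.192,-7.192) -> (18.213,-19.213) [heading=315, draw]
FD 8: (18.213,-19.213) -> (23.87,-24.87) [heading=315, draw]
RT 144: heading 315 -> 171
LT 162: heading 171 -> 333
LT 144: heading 333 -> 117
FD 1: (23.87,-24.87) -> (23.416,-23.979) [heading=117, draw]
FD 7: (23.416,-23.979) -> (20.238,-17.742) [heading=117, draw]
FD 14: (20.238,-17.742) -> (13.882,-5.268) [heading=117, draw]
Final: pos=(13.882,-5.268), heading=117, 6 segment(s) drawn
Segments drawn: 6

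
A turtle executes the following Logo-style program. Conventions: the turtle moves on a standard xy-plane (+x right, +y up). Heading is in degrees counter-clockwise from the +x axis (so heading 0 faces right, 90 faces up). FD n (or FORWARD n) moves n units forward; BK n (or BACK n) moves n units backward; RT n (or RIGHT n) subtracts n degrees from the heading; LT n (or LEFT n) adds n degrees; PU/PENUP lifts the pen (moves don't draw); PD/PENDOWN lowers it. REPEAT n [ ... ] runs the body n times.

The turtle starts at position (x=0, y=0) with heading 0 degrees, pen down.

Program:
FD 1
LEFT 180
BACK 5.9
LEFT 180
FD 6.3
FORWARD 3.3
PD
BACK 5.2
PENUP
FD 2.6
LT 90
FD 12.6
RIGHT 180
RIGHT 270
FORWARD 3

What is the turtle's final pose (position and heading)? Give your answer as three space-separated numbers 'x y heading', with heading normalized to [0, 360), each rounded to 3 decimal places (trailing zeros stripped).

Answer: 16.9 12.6 0

Derivation:
Executing turtle program step by step:
Start: pos=(0,0), heading=0, pen down
FD 1: (0,0) -> (1,0) [heading=0, draw]
LT 180: heading 0 -> 180
BK 5.9: (1,0) -> (6.9,0) [heading=180, draw]
LT 180: heading 180 -> 0
FD 6.3: (6.9,0) -> (13.2,0) [heading=0, draw]
FD 3.3: (13.2,0) -> (16.5,0) [heading=0, draw]
PD: pen down
BK 5.2: (16.5,0) -> (11.3,0) [heading=0, draw]
PU: pen up
FD 2.6: (11.3,0) -> (13.9,0) [heading=0, move]
LT 90: heading 0 -> 90
FD 12.6: (13.9,0) -> (13.9,12.6) [heading=90, move]
RT 180: heading 90 -> 270
RT 270: heading 270 -> 0
FD 3: (13.9,12.6) -> (16.9,12.6) [heading=0, move]
Final: pos=(16.9,12.6), heading=0, 5 segment(s) drawn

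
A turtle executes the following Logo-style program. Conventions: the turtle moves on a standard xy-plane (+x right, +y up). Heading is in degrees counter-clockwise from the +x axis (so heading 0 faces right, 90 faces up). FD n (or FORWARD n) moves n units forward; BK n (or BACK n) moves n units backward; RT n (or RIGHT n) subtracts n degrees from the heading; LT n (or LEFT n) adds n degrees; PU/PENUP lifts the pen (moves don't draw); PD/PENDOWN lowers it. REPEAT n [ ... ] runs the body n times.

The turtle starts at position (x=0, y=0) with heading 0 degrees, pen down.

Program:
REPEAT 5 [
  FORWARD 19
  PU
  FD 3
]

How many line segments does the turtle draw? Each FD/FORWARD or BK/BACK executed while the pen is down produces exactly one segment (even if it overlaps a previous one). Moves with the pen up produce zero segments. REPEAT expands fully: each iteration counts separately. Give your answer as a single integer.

Executing turtle program step by step:
Start: pos=(0,0), heading=0, pen down
REPEAT 5 [
  -- iteration 1/5 --
  FD 19: (0,0) -> (19,0) [heading=0, draw]
  PU: pen up
  FD 3: (19,0) -> (22,0) [heading=0, move]
  -- iteration 2/5 --
  FD 19: (22,0) -> (41,0) [heading=0, move]
  PU: pen up
  FD 3: (41,0) -> (44,0) [heading=0, move]
  -- iteration 3/5 --
  FD 19: (44,0) -> (63,0) [heading=0, move]
  PU: pen up
  FD 3: (63,0) -> (66,0) [heading=0, move]
  -- iteration 4/5 --
  FD 19: (66,0) -> (85,0) [heading=0, move]
  PU: pen up
  FD 3: (85,0) -> (88,0) [heading=0, move]
  -- iteration 5/5 --
  FD 19: (88,0) -> (107,0) [heading=0, move]
  PU: pen up
  FD 3: (107,0) -> (110,0) [heading=0, move]
]
Final: pos=(110,0), heading=0, 1 segment(s) drawn
Segments drawn: 1

Answer: 1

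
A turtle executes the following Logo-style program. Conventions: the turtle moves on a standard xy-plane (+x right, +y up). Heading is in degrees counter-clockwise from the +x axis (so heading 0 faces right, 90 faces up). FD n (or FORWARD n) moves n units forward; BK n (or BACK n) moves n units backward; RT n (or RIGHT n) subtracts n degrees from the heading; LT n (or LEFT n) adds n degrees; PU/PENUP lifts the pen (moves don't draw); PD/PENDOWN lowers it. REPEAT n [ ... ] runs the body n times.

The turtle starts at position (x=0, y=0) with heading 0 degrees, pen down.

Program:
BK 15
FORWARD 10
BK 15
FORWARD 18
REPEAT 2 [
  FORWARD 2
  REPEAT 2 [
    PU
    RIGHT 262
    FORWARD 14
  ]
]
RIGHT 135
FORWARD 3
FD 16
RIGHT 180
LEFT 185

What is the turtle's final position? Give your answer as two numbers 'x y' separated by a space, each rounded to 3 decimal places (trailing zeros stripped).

Executing turtle program step by step:
Start: pos=(0,0), heading=0, pen down
BK 15: (0,0) -> (-15,0) [heading=0, draw]
FD 10: (-15,0) -> (-5,0) [heading=0, draw]
BK 15: (-5,0) -> (-20,0) [heading=0, draw]
FD 18: (-20,0) -> (-2,0) [heading=0, draw]
REPEAT 2 [
  -- iteration 1/2 --
  FD 2: (-2,0) -> (0,0) [heading=0, draw]
  REPEAT 2 [
    -- iteration 1/2 --
    PU: pen up
    RT 262: heading 0 -> 98
    FD 14: (0,0) -> (-1.948,13.864) [heading=98, move]
    -- iteration 2/2 --
    PU: pen up
    RT 262: heading 98 -> 196
    FD 14: (-1.948,13.864) -> (-15.406,10.005) [heading=196, move]
  ]
  -- iteration 2/2 --
  FD 2: (-15.406,10.005) -> (-17.329,9.454) [heading=196, move]
  REPEAT 2 [
    -- iteration 1/2 --
    PU: pen up
    RT 262: heading 196 -> 294
    FD 14: (-17.329,9.454) -> (-11.634,-3.336) [heading=294, move]
    -- iteration 2/2 --
    PU: pen up
    RT 262: heading 294 -> 32
    FD 14: (-11.634,-3.336) -> (0.238,4.083) [heading=32, move]
  ]
]
RT 135: heading 32 -> 257
FD 3: (0.238,4.083) -> (-0.436,1.16) [heading=257, move]
FD 16: (-0.436,1.16) -> (-4.036,-14.43) [heading=257, move]
RT 180: heading 257 -> 77
LT 185: heading 77 -> 262
Final: pos=(-4.036,-14.43), heading=262, 5 segment(s) drawn

Answer: -4.036 -14.43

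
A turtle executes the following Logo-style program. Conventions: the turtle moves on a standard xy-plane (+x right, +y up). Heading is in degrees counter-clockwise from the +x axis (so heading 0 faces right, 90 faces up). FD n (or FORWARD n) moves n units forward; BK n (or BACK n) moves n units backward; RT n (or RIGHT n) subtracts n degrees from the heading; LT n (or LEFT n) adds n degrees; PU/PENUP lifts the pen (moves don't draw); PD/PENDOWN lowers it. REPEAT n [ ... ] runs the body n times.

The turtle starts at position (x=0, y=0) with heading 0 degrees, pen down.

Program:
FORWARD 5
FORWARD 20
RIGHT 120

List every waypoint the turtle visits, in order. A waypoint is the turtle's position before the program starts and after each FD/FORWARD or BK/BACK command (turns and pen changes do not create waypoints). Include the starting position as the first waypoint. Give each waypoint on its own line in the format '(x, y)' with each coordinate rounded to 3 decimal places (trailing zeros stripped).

Answer: (0, 0)
(5, 0)
(25, 0)

Derivation:
Executing turtle program step by step:
Start: pos=(0,0), heading=0, pen down
FD 5: (0,0) -> (5,0) [heading=0, draw]
FD 20: (5,0) -> (25,0) [heading=0, draw]
RT 120: heading 0 -> 240
Final: pos=(25,0), heading=240, 2 segment(s) drawn
Waypoints (3 total):
(0, 0)
(5, 0)
(25, 0)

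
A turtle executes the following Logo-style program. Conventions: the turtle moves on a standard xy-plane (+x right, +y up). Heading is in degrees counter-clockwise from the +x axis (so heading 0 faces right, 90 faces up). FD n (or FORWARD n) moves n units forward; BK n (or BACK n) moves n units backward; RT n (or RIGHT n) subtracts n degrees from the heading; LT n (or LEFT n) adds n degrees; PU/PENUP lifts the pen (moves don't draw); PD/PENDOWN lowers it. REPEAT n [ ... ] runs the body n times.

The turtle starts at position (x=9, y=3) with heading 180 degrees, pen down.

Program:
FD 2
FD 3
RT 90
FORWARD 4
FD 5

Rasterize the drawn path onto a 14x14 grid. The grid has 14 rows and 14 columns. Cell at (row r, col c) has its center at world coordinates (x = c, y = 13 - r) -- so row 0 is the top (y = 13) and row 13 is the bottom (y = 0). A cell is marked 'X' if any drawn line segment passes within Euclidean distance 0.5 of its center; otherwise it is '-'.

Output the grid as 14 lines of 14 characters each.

Answer: --------------
----X---------
----X---------
----X---------
----X---------
----X---------
----X---------
----X---------
----X---------
----X---------
----XXXXXX----
--------------
--------------
--------------

Derivation:
Segment 0: (9,3) -> (7,3)
Segment 1: (7,3) -> (4,3)
Segment 2: (4,3) -> (4,7)
Segment 3: (4,7) -> (4,12)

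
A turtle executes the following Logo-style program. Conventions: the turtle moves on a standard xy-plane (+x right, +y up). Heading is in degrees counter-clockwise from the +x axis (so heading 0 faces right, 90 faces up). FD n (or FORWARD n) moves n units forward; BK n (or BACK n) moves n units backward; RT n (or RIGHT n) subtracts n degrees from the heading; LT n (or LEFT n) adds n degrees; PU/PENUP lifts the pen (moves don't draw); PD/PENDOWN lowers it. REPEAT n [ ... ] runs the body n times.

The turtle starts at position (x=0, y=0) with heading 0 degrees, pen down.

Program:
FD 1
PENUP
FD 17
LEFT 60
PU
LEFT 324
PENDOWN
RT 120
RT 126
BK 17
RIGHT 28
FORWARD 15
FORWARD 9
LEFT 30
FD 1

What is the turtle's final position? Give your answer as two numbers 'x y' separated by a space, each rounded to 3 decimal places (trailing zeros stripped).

Executing turtle program step by step:
Start: pos=(0,0), heading=0, pen down
FD 1: (0,0) -> (1,0) [heading=0, draw]
PU: pen up
FD 17: (1,0) -> (18,0) [heading=0, move]
LT 60: heading 0 -> 60
PU: pen up
LT 324: heading 60 -> 24
PD: pen down
RT 120: heading 24 -> 264
RT 126: heading 264 -> 138
BK 17: (18,0) -> (30.633,-11.375) [heading=138, draw]
RT 28: heading 138 -> 110
FD 15: (30.633,-11.375) -> (25.503,2.72) [heading=110, draw]
FD 9: (25.503,2.72) -> (22.425,11.177) [heading=110, draw]
LT 30: heading 110 -> 140
FD 1: (22.425,11.177) -> (21.659,11.82) [heading=140, draw]
Final: pos=(21.659,11.82), heading=140, 5 segment(s) drawn

Answer: 21.659 11.82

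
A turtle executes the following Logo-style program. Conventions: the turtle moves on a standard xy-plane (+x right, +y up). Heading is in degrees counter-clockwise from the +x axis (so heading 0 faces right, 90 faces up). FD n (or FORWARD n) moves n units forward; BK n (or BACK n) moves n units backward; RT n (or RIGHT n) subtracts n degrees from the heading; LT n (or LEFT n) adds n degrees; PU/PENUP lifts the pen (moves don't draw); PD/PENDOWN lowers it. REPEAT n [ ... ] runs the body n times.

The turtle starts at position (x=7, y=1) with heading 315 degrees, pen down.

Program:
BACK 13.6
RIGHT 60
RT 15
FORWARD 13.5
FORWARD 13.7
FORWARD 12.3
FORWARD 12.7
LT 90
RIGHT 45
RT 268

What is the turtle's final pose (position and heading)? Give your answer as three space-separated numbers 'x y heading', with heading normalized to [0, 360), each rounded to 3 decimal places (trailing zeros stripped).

Executing turtle program step by step:
Start: pos=(7,1), heading=315, pen down
BK 13.6: (7,1) -> (-2.617,10.617) [heading=315, draw]
RT 60: heading 315 -> 255
RT 15: heading 255 -> 240
FD 13.5: (-2.617,10.617) -> (-9.367,-1.075) [heading=240, draw]
FD 13.7: (-9.367,-1.075) -> (-16.217,-12.939) [heading=240, draw]
FD 12.3: (-16.217,-12.939) -> (-22.367,-23.591) [heading=240, draw]
FD 12.7: (-22.367,-23.591) -> (-28.717,-34.59) [heading=240, draw]
LT 90: heading 240 -> 330
RT 45: heading 330 -> 285
RT 268: heading 285 -> 17
Final: pos=(-28.717,-34.59), heading=17, 5 segment(s) drawn

Answer: -28.717 -34.59 17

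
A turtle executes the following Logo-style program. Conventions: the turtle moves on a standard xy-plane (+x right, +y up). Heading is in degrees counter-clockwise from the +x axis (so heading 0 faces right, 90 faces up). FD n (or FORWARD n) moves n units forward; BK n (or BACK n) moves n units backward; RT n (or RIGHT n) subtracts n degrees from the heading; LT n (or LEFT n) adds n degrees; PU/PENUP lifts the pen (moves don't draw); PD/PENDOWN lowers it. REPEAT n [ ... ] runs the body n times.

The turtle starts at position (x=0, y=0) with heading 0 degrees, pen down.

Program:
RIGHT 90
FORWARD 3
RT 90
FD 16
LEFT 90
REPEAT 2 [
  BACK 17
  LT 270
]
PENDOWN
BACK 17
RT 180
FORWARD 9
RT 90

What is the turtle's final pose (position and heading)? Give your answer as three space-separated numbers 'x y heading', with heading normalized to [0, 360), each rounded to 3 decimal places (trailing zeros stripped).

Executing turtle program step by step:
Start: pos=(0,0), heading=0, pen down
RT 90: heading 0 -> 270
FD 3: (0,0) -> (0,-3) [heading=270, draw]
RT 90: heading 270 -> 180
FD 16: (0,-3) -> (-16,-3) [heading=180, draw]
LT 90: heading 180 -> 270
REPEAT 2 [
  -- iteration 1/2 --
  BK 17: (-16,-3) -> (-16,14) [heading=270, draw]
  LT 270: heading 270 -> 180
  -- iteration 2/2 --
  BK 17: (-16,14) -> (1,14) [heading=180, draw]
  LT 270: heading 180 -> 90
]
PD: pen down
BK 17: (1,14) -> (1,-3) [heading=90, draw]
RT 180: heading 90 -> 270
FD 9: (1,-3) -> (1,-12) [heading=270, draw]
RT 90: heading 270 -> 180
Final: pos=(1,-12), heading=180, 6 segment(s) drawn

Answer: 1 -12 180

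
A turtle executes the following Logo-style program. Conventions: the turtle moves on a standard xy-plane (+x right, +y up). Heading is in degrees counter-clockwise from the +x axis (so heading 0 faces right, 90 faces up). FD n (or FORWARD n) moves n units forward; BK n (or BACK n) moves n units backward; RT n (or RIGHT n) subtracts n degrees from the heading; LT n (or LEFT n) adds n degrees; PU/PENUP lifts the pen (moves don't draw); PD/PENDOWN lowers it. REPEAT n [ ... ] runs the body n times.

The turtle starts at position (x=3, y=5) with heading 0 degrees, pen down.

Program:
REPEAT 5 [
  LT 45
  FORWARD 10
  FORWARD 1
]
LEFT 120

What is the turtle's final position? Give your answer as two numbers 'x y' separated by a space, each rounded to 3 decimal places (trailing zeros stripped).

Executing turtle program step by step:
Start: pos=(3,5), heading=0, pen down
REPEAT 5 [
  -- iteration 1/5 --
  LT 45: heading 0 -> 45
  FD 10: (3,5) -> (10.071,12.071) [heading=45, draw]
  FD 1: (10.071,12.071) -> (10.778,12.778) [heading=45, draw]
  -- iteration 2/5 --
  LT 45: heading 45 -> 90
  FD 10: (10.778,12.778) -> (10.778,22.778) [heading=90, draw]
  FD 1: (10.778,22.778) -> (10.778,23.778) [heading=90, draw]
  -- iteration 3/5 --
  LT 45: heading 90 -> 135
  FD 10: (10.778,23.778) -> (3.707,30.849) [heading=135, draw]
  FD 1: (3.707,30.849) -> (3,31.556) [heading=135, draw]
  -- iteration 4/5 --
  LT 45: heading 135 -> 180
  FD 10: (3,31.556) -> (-7,31.556) [heading=180, draw]
  FD 1: (-7,31.556) -> (-8,31.556) [heading=180, draw]
  -- iteration 5/5 --
  LT 45: heading 180 -> 225
  FD 10: (-8,31.556) -> (-15.071,24.485) [heading=225, draw]
  FD 1: (-15.071,24.485) -> (-15.778,23.778) [heading=225, draw]
]
LT 120: heading 225 -> 345
Final: pos=(-15.778,23.778), heading=345, 10 segment(s) drawn

Answer: -15.778 23.778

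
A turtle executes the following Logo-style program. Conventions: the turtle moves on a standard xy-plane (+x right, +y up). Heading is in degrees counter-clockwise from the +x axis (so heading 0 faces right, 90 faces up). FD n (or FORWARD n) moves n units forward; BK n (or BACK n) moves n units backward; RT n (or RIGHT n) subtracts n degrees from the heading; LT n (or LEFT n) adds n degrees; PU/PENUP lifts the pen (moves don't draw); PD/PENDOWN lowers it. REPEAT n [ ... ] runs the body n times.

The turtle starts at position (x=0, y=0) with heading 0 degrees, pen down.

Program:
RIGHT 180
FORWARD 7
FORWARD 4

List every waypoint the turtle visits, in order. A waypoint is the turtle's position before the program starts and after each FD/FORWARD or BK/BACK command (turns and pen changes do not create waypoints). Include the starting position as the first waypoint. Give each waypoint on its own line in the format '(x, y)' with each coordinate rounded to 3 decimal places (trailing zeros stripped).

Answer: (0, 0)
(-7, 0)
(-11, 0)

Derivation:
Executing turtle program step by step:
Start: pos=(0,0), heading=0, pen down
RT 180: heading 0 -> 180
FD 7: (0,0) -> (-7,0) [heading=180, draw]
FD 4: (-7,0) -> (-11,0) [heading=180, draw]
Final: pos=(-11,0), heading=180, 2 segment(s) drawn
Waypoints (3 total):
(0, 0)
(-7, 0)
(-11, 0)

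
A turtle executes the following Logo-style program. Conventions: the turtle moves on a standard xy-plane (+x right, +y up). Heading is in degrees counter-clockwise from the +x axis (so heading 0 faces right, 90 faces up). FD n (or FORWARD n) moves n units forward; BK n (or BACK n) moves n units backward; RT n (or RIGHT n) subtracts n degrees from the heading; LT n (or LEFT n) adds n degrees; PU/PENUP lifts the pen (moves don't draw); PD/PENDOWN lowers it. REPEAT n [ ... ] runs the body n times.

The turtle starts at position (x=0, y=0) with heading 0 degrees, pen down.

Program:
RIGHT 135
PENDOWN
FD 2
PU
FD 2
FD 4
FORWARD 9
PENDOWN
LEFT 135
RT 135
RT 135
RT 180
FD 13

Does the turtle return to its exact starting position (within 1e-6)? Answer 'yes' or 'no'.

Answer: no

Derivation:
Executing turtle program step by step:
Start: pos=(0,0), heading=0, pen down
RT 135: heading 0 -> 225
PD: pen down
FD 2: (0,0) -> (-1.414,-1.414) [heading=225, draw]
PU: pen up
FD 2: (-1.414,-1.414) -> (-2.828,-2.828) [heading=225, move]
FD 4: (-2.828,-2.828) -> (-5.657,-5.657) [heading=225, move]
FD 9: (-5.657,-5.657) -> (-12.021,-12.021) [heading=225, move]
PD: pen down
LT 135: heading 225 -> 0
RT 135: heading 0 -> 225
RT 135: heading 225 -> 90
RT 180: heading 90 -> 270
FD 13: (-12.021,-12.021) -> (-12.021,-25.021) [heading=270, draw]
Final: pos=(-12.021,-25.021), heading=270, 2 segment(s) drawn

Start position: (0, 0)
Final position: (-12.021, -25.021)
Distance = 27.759; >= 1e-6 -> NOT closed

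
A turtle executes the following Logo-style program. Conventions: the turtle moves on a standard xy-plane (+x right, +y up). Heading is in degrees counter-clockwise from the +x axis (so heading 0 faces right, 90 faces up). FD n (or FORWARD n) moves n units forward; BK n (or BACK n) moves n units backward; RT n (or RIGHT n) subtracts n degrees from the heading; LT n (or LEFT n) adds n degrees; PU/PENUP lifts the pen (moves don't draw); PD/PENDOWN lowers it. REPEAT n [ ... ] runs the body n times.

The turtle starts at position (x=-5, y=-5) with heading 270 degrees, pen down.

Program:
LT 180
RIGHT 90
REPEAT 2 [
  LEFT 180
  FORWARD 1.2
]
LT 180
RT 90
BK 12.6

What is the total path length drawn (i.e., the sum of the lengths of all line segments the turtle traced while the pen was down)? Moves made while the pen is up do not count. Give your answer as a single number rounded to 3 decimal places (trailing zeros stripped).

Answer: 15

Derivation:
Executing turtle program step by step:
Start: pos=(-5,-5), heading=270, pen down
LT 180: heading 270 -> 90
RT 90: heading 90 -> 0
REPEAT 2 [
  -- iteration 1/2 --
  LT 180: heading 0 -> 180
  FD 1.2: (-5,-5) -> (-6.2,-5) [heading=180, draw]
  -- iteration 2/2 --
  LT 180: heading 180 -> 0
  FD 1.2: (-6.2,-5) -> (-5,-5) [heading=0, draw]
]
LT 180: heading 0 -> 180
RT 90: heading 180 -> 90
BK 12.6: (-5,-5) -> (-5,-17.6) [heading=90, draw]
Final: pos=(-5,-17.6), heading=90, 3 segment(s) drawn

Segment lengths:
  seg 1: (-5,-5) -> (-6.2,-5), length = 1.2
  seg 2: (-6.2,-5) -> (-5,-5), length = 1.2
  seg 3: (-5,-5) -> (-5,-17.6), length = 12.6
Total = 15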